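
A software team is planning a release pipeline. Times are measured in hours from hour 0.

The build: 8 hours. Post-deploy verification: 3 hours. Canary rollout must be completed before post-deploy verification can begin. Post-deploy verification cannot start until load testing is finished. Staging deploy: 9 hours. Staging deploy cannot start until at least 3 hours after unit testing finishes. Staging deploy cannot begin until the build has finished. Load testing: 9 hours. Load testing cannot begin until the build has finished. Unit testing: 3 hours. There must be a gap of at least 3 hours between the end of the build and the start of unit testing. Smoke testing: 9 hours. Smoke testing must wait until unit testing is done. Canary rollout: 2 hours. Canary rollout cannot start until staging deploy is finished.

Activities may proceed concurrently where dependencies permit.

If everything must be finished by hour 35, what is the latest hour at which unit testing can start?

15

Post-deploy verification has no dependents, so it just needs to finish by hour 35. Starting by 35 − 3 = hour 32 achieves that.
Canary rollout must finish before post-deploy verification (must start by hour 32). With a 2-hour duration, canary rollout must start by 32 − 2 = hour 30.
Staging deploy has to be done before canary rollout (must start by hour 30). That means finishing by hour 30, i.e. starting by 30 − 9 = hour 21.
To finish by hour 35, smoke testing (duration 9) must start no later than hour 26.
Unit testing has several dependents: staging deploy (must start by hour 21, minus 3-hour gap → hour 18); smoke testing (must start by hour 26). The earliest of those limits is hour 18, so unit testing must start by 18 − 3 = hour 15.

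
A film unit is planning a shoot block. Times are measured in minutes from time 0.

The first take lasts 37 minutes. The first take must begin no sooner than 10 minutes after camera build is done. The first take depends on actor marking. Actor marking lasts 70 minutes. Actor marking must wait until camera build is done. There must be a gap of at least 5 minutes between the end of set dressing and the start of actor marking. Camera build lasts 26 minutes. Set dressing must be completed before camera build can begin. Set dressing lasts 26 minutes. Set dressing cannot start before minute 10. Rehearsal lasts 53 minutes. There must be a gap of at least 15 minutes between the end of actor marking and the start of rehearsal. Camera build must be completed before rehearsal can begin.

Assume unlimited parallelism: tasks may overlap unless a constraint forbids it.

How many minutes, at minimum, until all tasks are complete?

200

After its own release at minute 10, set dressing can start at minute 10 and finishes at minute 36.
Camera build cannot begin until set dressing (finishes minute 36). It runs from minute 36 to 36 + 26 = minute 62.
Actor marking cannot start until camera build (finishes minute 62); set dressing (finishes minute 36, plus 5-minute gap → minute 41). The controlling bound is minute 62, so actor marking finishes at 62 + 70 = minute 132.
For the first take: camera build (finishes minute 62, plus 10-minute gap → minute 72); actor marking (finishes minute 132). Taking the maximum gives a start of minute 132, and it finishes at 132 + 37 = minute 169.
Rehearsal needs all of actor marking (finishes minute 132, plus 15-minute gap → minute 147); camera build (finishes minute 62). That puts its earliest start at minute 147; it finishes at 147 + 53 = minute 200.
All tasks are finished once the last one completes. Finish times: Set dressing at 36, Camera build at 62, Actor marking at 132, Rehearsal at 200, The first take at 169. The latest is minute 200.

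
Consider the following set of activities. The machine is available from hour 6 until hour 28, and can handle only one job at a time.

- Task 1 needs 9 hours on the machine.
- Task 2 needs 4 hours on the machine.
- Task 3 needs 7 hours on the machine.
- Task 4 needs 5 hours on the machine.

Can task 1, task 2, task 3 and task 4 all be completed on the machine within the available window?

The machine window is 28 − 6 = 22 hours.
Running back to back, the jobs need 9 + 4 + 7 + 5 = 25 hours on the machine.
Since 25 > 22, they cannot all fit.

No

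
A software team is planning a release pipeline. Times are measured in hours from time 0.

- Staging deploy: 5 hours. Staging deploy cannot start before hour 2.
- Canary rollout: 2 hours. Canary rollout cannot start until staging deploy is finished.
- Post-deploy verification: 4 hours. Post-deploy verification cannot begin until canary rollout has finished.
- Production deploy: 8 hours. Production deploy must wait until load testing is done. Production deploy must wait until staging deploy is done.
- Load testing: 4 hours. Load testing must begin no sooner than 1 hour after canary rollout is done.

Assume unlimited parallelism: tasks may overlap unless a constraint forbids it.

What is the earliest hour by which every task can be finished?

Staging deploy waits on its own release at hour 2, so it starts at hour 2 and finishes at 2 + 5 = hour 7.
Canary rollout cannot begin until staging deploy (finishes hour 7). It runs from hour 7 to 7 + 2 = hour 9.
Post-deploy verification waits on canary rollout (finishes hour 9), so it starts at hour 9 and finishes at 9 + 4 = hour 13.
Load testing waits on canary rollout (finishes hour 9, plus 1-hour gap → hour 10), so it starts at hour 10 and finishes at 10 + 4 = hour 14.
For production deploy: load testing (finishes hour 14); staging deploy (finishes hour 7). Taking the maximum gives a start of hour 14, and it finishes at 14 + 8 = hour 22.
All tasks are finished once the last one completes. Finish times: Staging deploy at 7, Canary rollout at 9, Load testing at 14, Production deploy at 22, Post-deploy verification at 13. The latest is hour 22.

22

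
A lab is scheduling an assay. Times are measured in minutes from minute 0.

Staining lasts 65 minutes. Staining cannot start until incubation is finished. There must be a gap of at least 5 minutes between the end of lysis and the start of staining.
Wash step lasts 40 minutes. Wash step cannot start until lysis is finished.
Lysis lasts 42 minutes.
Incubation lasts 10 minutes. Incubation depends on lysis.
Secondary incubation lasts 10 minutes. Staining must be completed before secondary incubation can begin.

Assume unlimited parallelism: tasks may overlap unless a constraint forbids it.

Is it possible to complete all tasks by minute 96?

Lysis has no prerequisites, so it starts at minute 0 and finishes at minute 42.
After lysis (finishes minute 42), wash step can start at minute 42 and finishes at minute 82.
Incubation cannot begin until lysis (finishes minute 42). It runs from minute 42 to 42 + 10 = minute 52.
Staining cannot start until incubation (finishes minute 52); lysis (finishes minute 42, plus 5-minute gap → minute 47). The controlling bound is minute 52, so staining finishes at 52 + 65 = minute 117.
Secondary incubation waits on staining (finishes minute 117), so it starts at minute 117 and finishes at 117 + 10 = minute 127.
The earliest everything can be done is minute 127, which is after the deadline of 96, so it is not possible.

No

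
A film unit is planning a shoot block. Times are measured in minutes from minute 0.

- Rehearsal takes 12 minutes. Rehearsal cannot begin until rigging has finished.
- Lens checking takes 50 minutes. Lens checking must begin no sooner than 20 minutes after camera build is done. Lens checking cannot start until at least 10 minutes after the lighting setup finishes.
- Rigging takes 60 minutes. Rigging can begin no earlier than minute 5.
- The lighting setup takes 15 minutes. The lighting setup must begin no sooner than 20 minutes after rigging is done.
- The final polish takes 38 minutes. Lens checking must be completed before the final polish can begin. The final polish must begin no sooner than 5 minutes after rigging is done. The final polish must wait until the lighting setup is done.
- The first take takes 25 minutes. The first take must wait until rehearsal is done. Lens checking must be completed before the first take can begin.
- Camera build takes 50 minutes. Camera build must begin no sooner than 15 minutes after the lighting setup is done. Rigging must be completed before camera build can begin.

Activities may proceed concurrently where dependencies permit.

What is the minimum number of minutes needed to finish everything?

After its own release at minute 5, rigging can start at minute 5 and finishes at minute 65.
After rigging (finishes minute 65), rehearsal can start at minute 65 and finishes at minute 77.
After rigging (finishes minute 65, plus 20-minute gap → minute 85), the lighting setup can start at minute 85 and finishes at minute 100.
Camera build has to wait for the lighting setup (finishes minute 100, plus 15-minute gap → minute 115); rigging (finishes minute 65). The latest of these is minute 115, so camera build runs minute 115 to 115 + 50 = minute 165.
Lens checking cannot start until camera build (finishes minute 165, plus 20-minute gap → minute 185); the lighting setup (finishes minute 100, plus 10-minute gap → minute 110). The controlling bound is minute 185, so lens checking finishes at 185 + 50 = minute 235.
The first take has to wait for rehearsal (finishes minute 77); lens checking (finishes minute 235). The latest of these is minute 235, so the first take runs minute 235 to 235 + 25 = minute 260.
The final polish cannot start until lens checking (finishes minute 235); rigging (finishes minute 65, plus 5-minute gap → minute 70); the lighting setup (finishes minute 100). The controlling bound is minute 235, so the final polish finishes at 235 + 38 = minute 273.
All tasks are finished once the last one completes. Finish times: Rigging at 65, The lighting setup at 100, Camera build at 165, Lens checking at 235, Rehearsal at 77, The final polish at 273, The first take at 260. The latest is minute 273.

273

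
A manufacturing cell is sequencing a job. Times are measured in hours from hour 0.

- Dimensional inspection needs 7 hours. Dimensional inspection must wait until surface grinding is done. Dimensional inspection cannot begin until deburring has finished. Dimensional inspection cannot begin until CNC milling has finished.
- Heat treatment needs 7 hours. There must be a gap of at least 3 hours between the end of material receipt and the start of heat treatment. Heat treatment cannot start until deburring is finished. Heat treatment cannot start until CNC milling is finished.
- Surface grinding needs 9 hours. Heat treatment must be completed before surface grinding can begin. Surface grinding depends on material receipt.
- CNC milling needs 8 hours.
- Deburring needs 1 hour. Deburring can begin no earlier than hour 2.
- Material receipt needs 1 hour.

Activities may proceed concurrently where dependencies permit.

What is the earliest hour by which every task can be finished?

Nothing blocks CNC milling, so it runs from hour 0 to hour 8.
Deburring waits on its own release at hour 2, so it starts at hour 2 and finishes at 2 + 1 = hour 3.
Material receipt can start immediately at hour 0; it finishes at hour 1.
For heat treatment: material receipt (finishes hour 1, plus 3-hour gap → hour 4); deburring (finishes hour 3); CNC milling (finishes hour 8). Taking the maximum gives a start of hour 8, and it finishes at 8 + 7 = hour 15.
For surface grinding: heat treatment (finishes hour 15); material receipt (finishes hour 1). Taking the maximum gives a start of hour 15, and it finishes at 15 + 9 = hour 24.
Dimensional inspection has to wait for surface grinding (finishes hour 24); deburring (finishes hour 3); CNC milling (finishes hour 8). The latest of these is hour 24, so dimensional inspection runs hour 24 to 24 + 7 = hour 31.
All tasks are finished once the last one completes. Finish times: Material receipt at 1, Deburring at 3, CNC milling at 8, Heat treatment at 15, Surface grinding at 24, Dimensional inspection at 31. The latest is hour 31.

31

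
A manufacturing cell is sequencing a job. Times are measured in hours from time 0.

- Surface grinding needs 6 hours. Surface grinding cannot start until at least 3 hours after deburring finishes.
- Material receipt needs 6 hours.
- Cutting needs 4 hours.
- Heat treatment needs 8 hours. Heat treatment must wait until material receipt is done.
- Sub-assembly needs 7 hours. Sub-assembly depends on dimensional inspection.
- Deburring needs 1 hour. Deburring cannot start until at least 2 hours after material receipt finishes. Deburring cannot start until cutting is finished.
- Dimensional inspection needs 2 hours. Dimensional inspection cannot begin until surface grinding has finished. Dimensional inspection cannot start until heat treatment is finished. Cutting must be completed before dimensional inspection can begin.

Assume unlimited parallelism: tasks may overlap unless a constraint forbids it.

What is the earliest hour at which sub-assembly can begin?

Cutting has no prerequisites, so it starts at hour 0 and finishes at hour 4.
Nothing blocks material receipt, so it runs from hour 0 to hour 6.
Heat treatment waits on material receipt (finishes hour 6), so it starts at hour 6 and finishes at 6 + 8 = hour 14.
Deburring cannot start until material receipt (finishes hour 6, plus 2-hour gap → hour 8); cutting (finishes hour 4). The controlling bound is hour 8, so deburring finishes at 8 + 1 = hour 9.
Surface grinding waits on deburring (finishes hour 9, plus 3-hour gap → hour 12), so it starts at hour 12 and finishes at 12 + 6 = hour 18.
For dimensional inspection: surface grinding (finishes hour 18); heat treatment (finishes hour 14); cutting (finishes hour 4). Taking the maximum gives a start of hour 18, and it finishes at 18 + 2 = hour 20.
Sub-assembly waits on dimensional inspection (finishes hour 20), so the earliest it can start is hour 20.

20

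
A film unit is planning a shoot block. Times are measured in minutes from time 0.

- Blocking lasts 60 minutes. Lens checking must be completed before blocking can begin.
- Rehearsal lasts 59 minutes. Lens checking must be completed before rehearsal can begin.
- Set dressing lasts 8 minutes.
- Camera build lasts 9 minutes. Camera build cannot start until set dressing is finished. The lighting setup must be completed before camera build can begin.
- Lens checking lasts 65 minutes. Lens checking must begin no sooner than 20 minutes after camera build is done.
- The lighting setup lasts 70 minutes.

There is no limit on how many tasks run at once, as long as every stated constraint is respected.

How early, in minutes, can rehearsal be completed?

223

The lighting setup has no prerequisites, so it starts at minute 0 and finishes at minute 70.
Set dressing can start immediately at minute 0; it finishes at minute 8.
Camera build cannot start until set dressing (finishes minute 8); the lighting setup (finishes minute 70). The controlling bound is minute 70, so camera build finishes at 70 + 9 = minute 79.
Lens checking waits on camera build (finishes minute 79, plus 20-minute gap → minute 99), so it starts at minute 99 and finishes at 99 + 65 = minute 164.
Rehearsal cannot begin until lens checking (finishes minute 164). It runs from minute 164 to 164 + 59 = minute 223.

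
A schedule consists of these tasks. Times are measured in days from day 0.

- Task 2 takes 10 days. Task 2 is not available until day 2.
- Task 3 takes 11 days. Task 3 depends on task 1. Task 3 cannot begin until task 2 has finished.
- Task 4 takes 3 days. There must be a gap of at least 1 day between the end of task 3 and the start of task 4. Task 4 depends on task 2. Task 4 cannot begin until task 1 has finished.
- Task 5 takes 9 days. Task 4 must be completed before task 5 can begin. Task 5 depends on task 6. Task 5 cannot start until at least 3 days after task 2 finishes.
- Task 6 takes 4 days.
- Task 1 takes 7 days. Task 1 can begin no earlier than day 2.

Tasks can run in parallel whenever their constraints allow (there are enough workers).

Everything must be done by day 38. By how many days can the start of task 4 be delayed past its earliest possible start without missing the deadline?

Task 2 cannot begin until its own release at day 2. It runs from day 2 to 2 + 10 = day 12.
Task 1 waits on its own release at day 2, so it starts at day 2 and finishes at 2 + 7 = day 9.
For task 3: task 1 (finishes day 9); task 2 (finishes day 12). Taking the maximum gives a start of day 12, and it finishes at 12 + 11 = day 23.
Task 4 cannot start until task 3 (finishes day 23, plus 1-day gap → day 24); task 2 (finishes day 12); task 1 (finishes day 9). The controlling bound is day 24, so task 4 finishes at 24 + 3 = day 27.

Working backward from the deadline:
To finish by day 38, task 5 (duration 9) must start no later than day 29.
Task 4 must finish before task 5 (must start by day 29). With a 3-day duration, task 4 must start by 29 − 3 = day 26.
So task 4 can start as early as day 24 and as late as day 26, giving 26 − 24 = 2 days of slack.

2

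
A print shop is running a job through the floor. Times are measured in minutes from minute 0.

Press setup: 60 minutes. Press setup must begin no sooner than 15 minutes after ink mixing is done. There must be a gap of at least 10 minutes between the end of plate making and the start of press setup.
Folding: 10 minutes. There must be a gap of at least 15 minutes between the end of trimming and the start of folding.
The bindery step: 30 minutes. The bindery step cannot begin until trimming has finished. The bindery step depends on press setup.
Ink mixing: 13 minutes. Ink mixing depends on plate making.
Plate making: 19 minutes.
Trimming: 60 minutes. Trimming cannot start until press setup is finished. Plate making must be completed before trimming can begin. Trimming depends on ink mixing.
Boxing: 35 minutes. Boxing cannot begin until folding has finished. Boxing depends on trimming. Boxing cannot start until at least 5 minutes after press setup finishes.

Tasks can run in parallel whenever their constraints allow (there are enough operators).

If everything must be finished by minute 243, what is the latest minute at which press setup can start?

63

Boxing has no dependents, so it just needs to finish by minute 243. Starting by 243 − 35 = minute 208 achieves that.
Folding has to be done before boxing (must start by minute 208). That means finishing by minute 208, i.e. starting by 208 − 10 = minute 198.
Nothing follows the bindery step; the deadline of minute 243 is its only limit. It must start by 243 − 30 = minute 213.
Trimming feeds folding (must start by minute 198, minus 15-minute gap → minute 183); the bindery step (must start by minute 213); boxing (must start by minute 208). Taking the minimum, trimming must finish by minute 183 and start by 183 − 60 = minute 123.
For press setup: trimming (must start by minute 123); the bindery step (must start by minute 213); boxing (must start by minute 208, minus 5-minute gap → minute 203). The most restrictive is minute 123; with a 60-minute duration, press setup must start by minute 63.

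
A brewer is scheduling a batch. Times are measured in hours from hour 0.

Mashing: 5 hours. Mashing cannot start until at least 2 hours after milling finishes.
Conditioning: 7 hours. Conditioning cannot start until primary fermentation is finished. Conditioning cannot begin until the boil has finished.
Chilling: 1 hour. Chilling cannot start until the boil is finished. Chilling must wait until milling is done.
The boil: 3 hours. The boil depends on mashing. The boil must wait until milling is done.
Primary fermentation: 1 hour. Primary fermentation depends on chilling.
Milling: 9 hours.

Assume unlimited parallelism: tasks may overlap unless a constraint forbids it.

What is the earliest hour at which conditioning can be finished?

Milling has no prerequisites, so it starts at hour 0 and finishes at hour 9.
Mashing waits on milling (finishes hour 9, plus 2-hour gap → hour 11), so it starts at hour 11 and finishes at 11 + 5 = hour 16.
The boil needs all of mashing (finishes hour 16); milling (finishes hour 9). That puts its earliest start at hour 16; it finishes at 16 + 3 = hour 19.
Chilling has to wait for the boil (finishes hour 19); milling (finishes hour 9). The latest of these is hour 19, so chilling runs hour 19 to 19 + 1 = hour 20.
After chilling (finishes hour 20), primary fermentation can start at hour 20 and finishes at hour 21.
For conditioning: primary fermentation (finishes hour 21); the boil (finishes hour 19). Taking the maximum gives a start of hour 21, and it finishes at 21 + 7 = hour 28.

28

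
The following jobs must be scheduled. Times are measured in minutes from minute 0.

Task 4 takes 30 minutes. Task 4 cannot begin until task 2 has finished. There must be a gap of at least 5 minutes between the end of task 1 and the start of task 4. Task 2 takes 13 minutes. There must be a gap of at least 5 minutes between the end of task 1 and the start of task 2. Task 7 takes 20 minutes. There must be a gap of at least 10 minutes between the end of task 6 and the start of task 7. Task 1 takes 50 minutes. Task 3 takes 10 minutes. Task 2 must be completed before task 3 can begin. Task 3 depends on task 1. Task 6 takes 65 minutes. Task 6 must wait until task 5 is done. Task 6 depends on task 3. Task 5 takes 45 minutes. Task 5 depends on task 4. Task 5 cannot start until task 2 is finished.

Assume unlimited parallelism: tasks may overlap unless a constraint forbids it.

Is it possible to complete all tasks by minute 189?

Task 1 can start immediately at minute 0; it finishes at minute 50.
Task 2 cannot begin until task 1 (finishes minute 50, plus 5-minute gap → minute 55). It runs from minute 55 to 55 + 13 = minute 68.
Task 4 needs all of task 2 (finishes minute 68); task 1 (finishes minute 50, plus 5-minute gap → minute 55). That puts its earliest start at minute 68; it finishes at 68 + 30 = minute 98.
For task 5: task 4 (finishes minute 98); task 2 (finishes minute 68). Taking the maximum gives a start of minute 98, and it finishes at 98 + 45 = minute 143.
Task 3 needs all of task 2 (finishes minute 68); task 1 (finishes minute 50). That puts its earliest start at minute 68; it finishes at 68 + 10 = minute 78.
Task 6 has to wait for task 5 (finishes minute 143); task 3 (finishes minute 78). The latest of these is minute 143, so task 6 runs minute 143 to 143 + 65 = minute 208.
After task 6 (finishes minute 208, plus 10-minute gap → minute 218), task 7 can start at minute 218 and finishes at minute 238.
The earliest everything can be done is minute 238, which is after the deadline of 189, so it is not possible.

No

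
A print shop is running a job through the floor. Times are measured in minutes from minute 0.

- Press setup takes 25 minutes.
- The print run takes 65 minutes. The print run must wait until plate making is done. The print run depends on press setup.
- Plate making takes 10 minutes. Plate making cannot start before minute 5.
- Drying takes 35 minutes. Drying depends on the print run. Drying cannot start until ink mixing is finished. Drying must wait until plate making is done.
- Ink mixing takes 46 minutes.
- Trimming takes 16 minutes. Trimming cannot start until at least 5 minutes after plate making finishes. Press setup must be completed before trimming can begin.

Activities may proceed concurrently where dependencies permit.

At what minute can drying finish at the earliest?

125

Press setup has no prerequisites, so it starts at minute 0 and finishes at minute 25.
Ink mixing has no prerequisites, so it starts at minute 0 and finishes at minute 46.
Plate making waits on its own release at minute 5, so it starts at minute 5 and finishes at 5 + 10 = minute 15.
For the print run: plate making (finishes minute 15); press setup (finishes minute 25). Taking the maximum gives a start of minute 25, and it finishes at 25 + 65 = minute 90.
Drying needs all of the print run (finishes minute 90); ink mixing (finishes minute 46); plate making (finishes minute 15). That puts its earliest start at minute 90; it finishes at 90 + 35 = minute 125.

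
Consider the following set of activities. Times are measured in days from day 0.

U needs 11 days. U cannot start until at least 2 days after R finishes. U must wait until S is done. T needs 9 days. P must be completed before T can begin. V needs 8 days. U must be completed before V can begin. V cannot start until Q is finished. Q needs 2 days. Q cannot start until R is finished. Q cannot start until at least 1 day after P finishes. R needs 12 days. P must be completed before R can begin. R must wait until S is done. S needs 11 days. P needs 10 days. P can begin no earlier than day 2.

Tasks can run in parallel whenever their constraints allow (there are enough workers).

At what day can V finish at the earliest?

45

S has no prerequisites, so it starts at day 0 and finishes at day 11.
P cannot begin until its own release at day 2. It runs from day 2 to 2 + 10 = day 12.
R cannot start until P (finishes day 12); S (finishes day 11). The controlling bound is day 12, so R finishes at 12 + 12 = day 24.
U cannot start until R (finishes day 24, plus 2-day gap → day 26); S (finishes day 11). The controlling bound is day 26, so U finishes at 26 + 11 = day 37.
For Q: R (finishes day 24); P (finishes day 12, plus 1-day gap → day 13). Taking the maximum gives a start of day 24, and it finishes at 24 + 2 = day 26.
V cannot start until U (finishes day 37); Q (finishes day 26). The controlling bound is day 37, so V finishes at 37 + 8 = day 45.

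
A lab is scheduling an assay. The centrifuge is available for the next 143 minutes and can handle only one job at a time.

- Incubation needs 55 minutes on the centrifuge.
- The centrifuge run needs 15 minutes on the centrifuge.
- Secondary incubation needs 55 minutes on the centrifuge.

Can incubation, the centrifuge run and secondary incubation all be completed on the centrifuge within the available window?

Yes

Running back to back, the jobs need 55 + 15 + 55 = 125 minutes on the centrifuge.
Since 125 ≤ 143, they fit within the window.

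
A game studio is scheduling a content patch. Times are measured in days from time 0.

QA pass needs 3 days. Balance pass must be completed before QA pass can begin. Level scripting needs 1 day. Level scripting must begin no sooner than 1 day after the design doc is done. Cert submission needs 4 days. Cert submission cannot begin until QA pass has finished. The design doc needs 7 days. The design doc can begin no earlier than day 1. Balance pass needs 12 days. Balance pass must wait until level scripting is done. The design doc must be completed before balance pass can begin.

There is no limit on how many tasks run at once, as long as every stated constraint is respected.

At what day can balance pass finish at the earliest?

22

The design doc cannot begin until its own release at day 1. It runs from day 1 to 1 + 7 = day 8.
After the design doc (finishes day 8, plus 1-day gap → day 9), level scripting can start at day 9 and finishes at day 10.
For balance pass: level scripting (finishes day 10); the design doc (finishes day 8). Taking the maximum gives a start of day 10, and it finishes at 10 + 12 = day 22.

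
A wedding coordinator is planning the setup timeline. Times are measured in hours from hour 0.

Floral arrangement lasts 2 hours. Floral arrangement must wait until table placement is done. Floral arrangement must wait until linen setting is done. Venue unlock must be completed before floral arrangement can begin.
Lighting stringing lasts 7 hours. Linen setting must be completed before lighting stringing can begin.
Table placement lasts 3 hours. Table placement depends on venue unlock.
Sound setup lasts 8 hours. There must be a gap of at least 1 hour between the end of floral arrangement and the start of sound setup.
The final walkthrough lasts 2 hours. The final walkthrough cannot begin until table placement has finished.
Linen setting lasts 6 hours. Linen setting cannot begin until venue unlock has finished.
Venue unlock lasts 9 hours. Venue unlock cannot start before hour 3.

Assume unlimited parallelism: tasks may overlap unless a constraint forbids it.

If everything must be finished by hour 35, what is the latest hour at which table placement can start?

Sound setup has no dependents, so it just needs to finish by hour 35. Starting by 35 − 8 = hour 27 achieves that.
Since sound setup (must start by hour 27, minus 1-hour gap → hour 26) depends on it, floral arrangement must finish by hour 26. Backing off its 2-hour duration gives a latest start of hour 24.
Nothing follows the final walkthrough; the deadline of hour 35 is its only limit. It must start by 35 − 2 = hour 33.
Table placement has several dependents: floral arrangement (must start by hour 24); the final walkthrough (must start by hour 33). The earliest of those limits is hour 24, so table placement must start by 24 − 3 = hour 21.

21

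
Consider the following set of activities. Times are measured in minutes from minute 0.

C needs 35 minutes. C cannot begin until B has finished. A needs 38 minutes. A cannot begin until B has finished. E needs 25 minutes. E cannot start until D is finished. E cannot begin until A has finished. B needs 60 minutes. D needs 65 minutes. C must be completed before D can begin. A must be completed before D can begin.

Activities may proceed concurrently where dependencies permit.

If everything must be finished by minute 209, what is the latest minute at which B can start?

To finish by minute 209, E (duration 25) must start no later than minute 184.
D has to be done before E (must start by minute 184). That means finishing by minute 184, i.e. starting by 184 − 65 = minute 119.
A feeds D (must start by minute 119); E (must start by minute 184). Taking the minimum, A must finish by minute 119 and start by 119 − 38 = minute 81.
Since D (must start by minute 119) depends on it, C must finish by minute 119. Backing off its 35-minute duration gives a latest start of minute 84.
B has several dependents: A (must start by minute 81); C (must start by minute 84). The earliest of those limits is minute 81, so B must start by 81 − 60 = minute 21.

21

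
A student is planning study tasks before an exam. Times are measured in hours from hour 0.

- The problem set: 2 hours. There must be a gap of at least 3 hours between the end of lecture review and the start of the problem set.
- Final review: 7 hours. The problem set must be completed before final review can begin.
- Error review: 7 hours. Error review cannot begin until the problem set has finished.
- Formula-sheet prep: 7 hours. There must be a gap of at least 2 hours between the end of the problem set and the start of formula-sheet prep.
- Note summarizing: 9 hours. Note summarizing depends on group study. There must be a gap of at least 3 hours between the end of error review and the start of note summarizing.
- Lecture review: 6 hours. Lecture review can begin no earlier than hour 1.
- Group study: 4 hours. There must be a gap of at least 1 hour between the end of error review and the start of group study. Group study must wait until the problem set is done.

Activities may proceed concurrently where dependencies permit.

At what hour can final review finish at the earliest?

After its own release at hour 1, lecture review can start at hour 1 and finishes at hour 7.
The problem set waits on lecture review (finishes hour 7, plus 3-hour gap → hour 10), so it starts at hour 10 and finishes at 10 + 2 = hour 12.
Final review cannot begin until the problem set (finishes hour 12). It runs from hour 12 to 12 + 7 = hour 19.

19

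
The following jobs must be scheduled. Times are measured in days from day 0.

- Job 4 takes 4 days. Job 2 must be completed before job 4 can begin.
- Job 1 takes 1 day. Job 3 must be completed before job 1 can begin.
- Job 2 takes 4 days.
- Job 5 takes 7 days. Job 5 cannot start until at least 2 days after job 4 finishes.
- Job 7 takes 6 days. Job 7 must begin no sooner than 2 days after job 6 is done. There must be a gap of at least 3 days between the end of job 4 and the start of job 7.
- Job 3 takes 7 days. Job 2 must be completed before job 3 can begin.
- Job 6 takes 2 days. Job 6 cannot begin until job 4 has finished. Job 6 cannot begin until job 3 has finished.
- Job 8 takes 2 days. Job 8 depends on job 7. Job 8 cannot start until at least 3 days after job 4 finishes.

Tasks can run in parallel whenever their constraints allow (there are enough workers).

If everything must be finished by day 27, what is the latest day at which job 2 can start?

Job 1 has no dependents, so it just needs to finish by day 27. Starting by 27 − 1 = day 26 achieves that.
Job 8 has no dependents, so it just needs to finish by day 27. Starting by 27 − 2 = day 25 achieves that.
Job 7 must finish before job 8 (must start by day 25). With a 6-day duration, job 7 must start by 25 − 6 = day 19.
Since job 7 (must start by day 19, minus 2-day gap → day 17) depends on it, job 6 must finish by day 17. Backing off its 2-day duration gives a latest start of day 15.
Job 3 has several dependents: job 1 (must start by day 26); job 6 (must start by day 15). The earliest of those limits is day 15, so job 3 must start by 15 − 7 = day 8.
Job 5 has no dependents, so it just needs to finish by day 27. Starting by 27 − 7 = day 20 achieves that.
Job 4 has several dependents: job 5 (must start by day 20, minus 2-day gap → day 18); job 6 (must start by day 15); job 7 (must start by day 19, minus 3-day gap → day 16); job 8 (must start by day 25, minus 3-day gap → day 22). The earliest of those limits is day 15, so job 4 must start by 15 − 4 = day 11.
Job 2 has several dependents: job 3 (must start by day 8); job 4 (must start by day 11). The earliest of those limits is day 8, so job 2 must start by 8 − 4 = day 4.

4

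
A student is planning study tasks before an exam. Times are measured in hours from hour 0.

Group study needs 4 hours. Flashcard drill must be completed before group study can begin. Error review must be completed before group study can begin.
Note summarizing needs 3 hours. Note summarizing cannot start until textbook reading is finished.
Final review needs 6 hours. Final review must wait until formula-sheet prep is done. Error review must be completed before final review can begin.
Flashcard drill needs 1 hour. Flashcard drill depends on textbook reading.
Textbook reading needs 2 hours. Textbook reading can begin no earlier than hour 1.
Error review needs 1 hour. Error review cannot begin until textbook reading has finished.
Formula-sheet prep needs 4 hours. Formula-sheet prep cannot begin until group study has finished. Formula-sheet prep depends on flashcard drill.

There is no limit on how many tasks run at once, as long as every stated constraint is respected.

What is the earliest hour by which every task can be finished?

Textbook reading cannot begin until its own release at hour 1. It runs from hour 1 to 1 + 2 = hour 3.
After textbook reading (finishes hour 3), note summarizing can start at hour 3 and finishes at hour 6.
Error review cannot begin until textbook reading (finishes hour 3). It runs from hour 3 to 3 + 1 = hour 4.
Flashcard drill cannot begin until textbook reading (finishes hour 3). It runs from hour 3 to 3 + 1 = hour 4.
Group study cannot start until flashcard drill (finishes hour 4); error review (finishes hour 4). The controlling bound is hour 4, so group study finishes at 4 + 4 = hour 8.
Formula-sheet prep cannot start until group study (finishes hour 8); flashcard drill (finishes hour 4). The controlling bound is hour 8, so formula-sheet prep finishes at 8 + 4 = hour 12.
Final review needs all of formula-sheet prep (finishes hour 12); error review (finishes hour 4). That puts its earliest start at hour 12; it finishes at 12 + 6 = hour 18.
All tasks are finished once the last one completes. Finish times: Textbook reading at 3, Flashcard drill at 4, Error review at 4, Group study at 8, Note summarizing at 6, Formula-sheet prep at 12, Final review at 18. The latest is hour 18.

18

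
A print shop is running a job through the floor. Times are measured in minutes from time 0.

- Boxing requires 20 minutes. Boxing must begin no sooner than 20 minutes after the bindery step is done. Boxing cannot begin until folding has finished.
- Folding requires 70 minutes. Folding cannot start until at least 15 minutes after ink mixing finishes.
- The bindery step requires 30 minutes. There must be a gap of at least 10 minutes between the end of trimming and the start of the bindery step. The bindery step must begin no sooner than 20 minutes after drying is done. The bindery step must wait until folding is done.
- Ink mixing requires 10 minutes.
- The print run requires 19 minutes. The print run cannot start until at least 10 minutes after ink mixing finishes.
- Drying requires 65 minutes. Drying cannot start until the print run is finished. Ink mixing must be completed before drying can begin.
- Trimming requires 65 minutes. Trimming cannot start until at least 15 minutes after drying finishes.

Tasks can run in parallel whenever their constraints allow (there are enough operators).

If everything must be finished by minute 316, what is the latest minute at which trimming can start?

171

Boxing must finish by minute 316; it takes 20 minutes, so it must start by 316 − 20 = minute 296.
The bindery step has to be done before boxing (must start by minute 296, minus 20-minute gap → minute 276). That means finishing by minute 276, i.e. starting by 276 − 30 = minute 246.
Since the bindery step (must start by minute 246, minus 10-minute gap → minute 236) depends on it, trimming must finish by minute 236. Backing off its 65-minute duration gives a latest start of minute 171.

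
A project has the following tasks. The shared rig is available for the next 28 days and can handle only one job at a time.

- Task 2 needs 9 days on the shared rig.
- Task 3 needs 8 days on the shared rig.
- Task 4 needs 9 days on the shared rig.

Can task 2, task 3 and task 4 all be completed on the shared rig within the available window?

Yes

Running back to back, the jobs need 9 + 8 + 9 = 26 days on the shared rig.
Since 26 ≤ 28, they fit within the window.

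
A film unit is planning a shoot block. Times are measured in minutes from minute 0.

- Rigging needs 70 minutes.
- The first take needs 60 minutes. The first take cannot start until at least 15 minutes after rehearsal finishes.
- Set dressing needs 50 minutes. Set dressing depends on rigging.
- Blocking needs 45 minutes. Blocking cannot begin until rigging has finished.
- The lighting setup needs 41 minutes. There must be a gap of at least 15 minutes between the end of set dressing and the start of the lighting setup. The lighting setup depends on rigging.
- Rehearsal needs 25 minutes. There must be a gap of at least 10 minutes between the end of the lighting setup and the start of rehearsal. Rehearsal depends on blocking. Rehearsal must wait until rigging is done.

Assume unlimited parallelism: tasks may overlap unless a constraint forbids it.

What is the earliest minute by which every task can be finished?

286

Nothing blocks rigging, so it runs from minute 0 to minute 70.
After rigging (finishes minute 70), blocking can start at minute 70 and finishes at minute 115.
Set dressing cannot begin until rigging (finishes minute 70). It runs from minute 70 to 70 + 50 = minute 120.
The lighting setup needs all of set dressing (finishes minute 120, plus 15-minute gap → minute 135); rigging (finishes minute 70). That puts its earliest start at minute 135; it finishes at 135 + 41 = minute 176.
Rehearsal needs all of the lighting setup (finishes minute 176, plus 10-minute gap → minute 186); blocking (finishes minute 115); rigging (finishes minute 70). That puts its earliest start at minute 186; it finishes at 186 + 25 = minute 211.
The first take cannot begin until rehearsal (finishes minute 211, plus 15-minute gap → minute 226). It runs from minute 226 to 226 + 60 = minute 286.
All tasks are finished once the last one completes. Finish times: Rigging at 70, Set dressing at 120, The lighting setup at 176, Blocking at 115, Rehearsal at 211, The first take at 286. The latest is minute 286.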